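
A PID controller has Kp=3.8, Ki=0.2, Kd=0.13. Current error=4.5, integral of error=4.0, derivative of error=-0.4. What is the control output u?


u = Kp*e + Ki*int(e) + Kd*de/dt
= 3.8*4.5 + 0.2*4.0 + 0.13*(-0.4)
= 17.1 + 0.8 + -0.052
= 17.848


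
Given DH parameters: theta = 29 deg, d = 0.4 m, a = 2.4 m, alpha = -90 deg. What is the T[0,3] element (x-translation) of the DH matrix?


T[0,3] = a * cos(theta)
= 2.4 * cos(29 deg)
= 2.4 * 0.8746
= 2.0991


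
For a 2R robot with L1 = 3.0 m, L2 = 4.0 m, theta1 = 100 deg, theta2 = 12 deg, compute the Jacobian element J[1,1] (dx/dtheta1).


J[1,1] = -L1*sin(t1) - L2*sin(t1+t2)
= -3.0*sin(100) - 4.0*sin(112)
= -6.6632


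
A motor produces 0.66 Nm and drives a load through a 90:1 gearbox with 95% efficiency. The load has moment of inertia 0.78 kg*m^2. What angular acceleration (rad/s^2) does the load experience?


tau_out = tau_motor * N * eta
= 0.66 * 90 * 0.95 = 56.43 Nm
alpha = tau_out / I = 56.43 / 0.78
= 72.3462 rad/s^2


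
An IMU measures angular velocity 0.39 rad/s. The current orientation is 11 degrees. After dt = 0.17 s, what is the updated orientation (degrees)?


delta_theta = w * dt = 0.39 * 0.17 = 0.0663 rad
= 3.7987 deg
theta_new = 11 + 3.7987 = 14.7987 deg


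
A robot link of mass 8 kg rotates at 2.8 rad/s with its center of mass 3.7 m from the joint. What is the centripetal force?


F = m * omega^2 * r
= 8 * 2.8^2 * 3.7
= 8 * 7.84 * 3.7
= 232.064 N


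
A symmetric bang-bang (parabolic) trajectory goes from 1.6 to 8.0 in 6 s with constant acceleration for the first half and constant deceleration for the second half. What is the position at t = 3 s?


Symmetric rest-to-rest: each phase covers (pf-p0)/2 in time T/2. 0.5*a*(T/2)^2 = (pf-p0)/2 => a = 4*(pf-p0)/T^2
a = 4*(8.0-1.6)/6^2 = 0.7111
t = 3 is in the acceleration phase (t <= T/2).
p = p0 + 0.5*a*t^2 = 1.6 + 0.5*0.7111*3^2
= 4.8


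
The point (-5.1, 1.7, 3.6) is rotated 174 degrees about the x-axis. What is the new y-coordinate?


Rotation about x-axis: y' = y*cos(theta) - z*sin(theta)
= 1.7 * -0.9945 - 3.6 * 0.1045
= -2.067


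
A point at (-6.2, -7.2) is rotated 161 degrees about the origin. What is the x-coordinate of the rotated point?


x' = x*cos(theta) - y*sin(theta)
cos(161 deg) = -0.9455, sin(161 deg) = 0.3256
x' = -6.2 * -0.9455 - -7.2 * 0.3256
= 5.8622 - -2.3441
= 8.2063


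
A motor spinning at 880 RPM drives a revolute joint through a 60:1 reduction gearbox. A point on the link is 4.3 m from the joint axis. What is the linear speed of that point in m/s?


omega_motor = 880 * 2*pi/60 = 92.1534 rad/s
omega_joint = omega_motor / 60 = 1.5359 rad/s
v = omega_joint * r = 1.5359 * 4.3
= 6.6043 m/s


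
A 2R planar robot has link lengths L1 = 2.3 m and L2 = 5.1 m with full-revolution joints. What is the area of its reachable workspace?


r_max = L1 + L2 = 7.4 m
r_min = |L1 - L2| = 2.8 m
Area = pi*(r_max^2 - r_min^2)
= pi*(54.76 - 7.84)
= pi * 46.92
= 147.4035 m^2


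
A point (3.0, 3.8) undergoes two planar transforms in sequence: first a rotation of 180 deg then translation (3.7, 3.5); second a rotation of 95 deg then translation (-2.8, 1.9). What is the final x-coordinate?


After transform 1:
x1 = cos(180)*3.0 - sin(180)*3.8 + 3.7 = 0.7
y1 = sin(180)*3.0 + cos(180)*3.8 + 3.5 = -0.3
After transform 2:
x2 = cos(95)*0.7 - sin(95)*-0.3 + -2.8
= -2.5622


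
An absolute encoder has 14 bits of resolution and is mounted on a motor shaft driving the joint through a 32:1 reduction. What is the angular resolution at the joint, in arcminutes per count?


counts = 2^14 = 16384
effective counts at joint = 16384 * 32 = 524288
resolution = 360*60 / 524288
= 0.0412 arcmin/count


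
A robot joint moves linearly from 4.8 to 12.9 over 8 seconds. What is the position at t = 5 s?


s = t/T = 5/8 = 0.625
p(t) = p0 + (pf-p0)*s
= 4.8 + (12.9 - 4.8) * 0.625
= 9.8625


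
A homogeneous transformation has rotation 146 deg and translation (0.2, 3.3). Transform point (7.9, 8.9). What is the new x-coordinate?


x' = cos(theta)*px - sin(theta)*py + tx
= -0.829*7.9 - 0.5592*8.9 + 0.2
= -11.3262


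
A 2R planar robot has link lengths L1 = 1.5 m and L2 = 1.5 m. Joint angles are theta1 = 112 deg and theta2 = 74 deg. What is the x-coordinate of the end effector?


Convert angles to radians: theta1 = 1.9548, theta2 = 1.2915
x = L1*cos(theta1) + L2*cos(theta1+theta2)
x = -0.5619 + -1.4918
x = -2.0537


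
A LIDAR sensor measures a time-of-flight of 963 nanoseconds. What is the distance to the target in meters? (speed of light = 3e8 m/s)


tof = 963 ns = 9.63e-07 s
dist = c * tof / 2
= 3e8 * 9.63e-07 / 2
= 144.45 m


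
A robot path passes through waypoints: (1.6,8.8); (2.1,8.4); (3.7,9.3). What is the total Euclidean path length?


Segment lengths:
  seg1 = sqrt((0.5)^2 + (-0.4)^2) = 0.6403
  seg2 = sqrt((1.6)^2 + (0.9)^2) = 1.8358
Total = 2.4761


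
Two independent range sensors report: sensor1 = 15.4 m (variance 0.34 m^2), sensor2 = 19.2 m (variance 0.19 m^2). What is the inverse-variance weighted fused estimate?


w1 = (1/var1) / (1/var1 + 1/var2)
   = 2.9412 / (2.9412 + 5.2632) = 0.3585
w2 = 1 - w1 = 0.6415
fused = w1*s1 + w2*s2 = 5.5208 + 12.317
= 17.8377 m


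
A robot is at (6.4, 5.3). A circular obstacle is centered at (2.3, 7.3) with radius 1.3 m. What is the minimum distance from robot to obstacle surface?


center_dist = sqrt((6.4-2.3)^2 + (5.3-7.3)^2)
= sqrt(16.81 + 4.0)
= 4.5618
min_dist = center_dist - radius = 4.5618 - 1.3 = 3.2618 m


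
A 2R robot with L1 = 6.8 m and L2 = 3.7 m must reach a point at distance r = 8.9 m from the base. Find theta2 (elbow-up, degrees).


cos(theta2) = (r^2 - L1^2 - L2^2) / (2*L1*L2)
cos(theta2) = (79.21 - 46.24 - 13.69) / 50.32
cos(theta2) = 0.383148
theta2 = 67.4712 degrees


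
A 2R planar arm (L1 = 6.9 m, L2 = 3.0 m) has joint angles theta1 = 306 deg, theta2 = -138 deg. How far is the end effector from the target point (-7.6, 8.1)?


End effector via forward kinematics:
x = L1*cos(t1) + L2*cos(t1+t2) = 1.1213
y = L1*sin(t1) + L2*sin(t1+t2) = -4.9585
Distance to target:
d = sqrt((-7.6 - 1.1213)^2 + (8.1 - -4.9585)^2)
= sqrt(76.0606 + 170.524)
= 15.703 m


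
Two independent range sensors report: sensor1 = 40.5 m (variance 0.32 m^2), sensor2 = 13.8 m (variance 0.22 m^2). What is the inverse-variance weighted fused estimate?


w1 = (1/var1) / (1/var1 + 1/var2)
   = 3.125 / (3.125 + 4.5455) = 0.4074
w2 = 1 - w1 = 0.5926
fused = w1*s1 + w2*s2 = 16.5 + 8.1778
= 24.6778 m


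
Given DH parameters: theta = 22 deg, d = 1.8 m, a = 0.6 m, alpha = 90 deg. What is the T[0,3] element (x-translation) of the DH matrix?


T[0,3] = a * cos(theta)
= 0.6 * cos(22 deg)
= 0.6 * 0.9272
= 0.5563


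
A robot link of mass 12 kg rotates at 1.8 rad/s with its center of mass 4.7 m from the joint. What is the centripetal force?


F = m * omega^2 * r
= 12 * 1.8^2 * 4.7
= 12 * 3.24 * 4.7
= 182.736 N


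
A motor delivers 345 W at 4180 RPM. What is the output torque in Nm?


omega = 4180 * 2*pi/60 = 437.7286 rad/s
tau = P / omega = 345 / 437.7286
= 0.7882 Nm


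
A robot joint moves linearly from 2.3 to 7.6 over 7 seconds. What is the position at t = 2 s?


s = t/T = 2/7 = 0.2857
p(t) = p0 + (pf-p0)*s
= 2.3 + (7.6 - 2.3) * 0.2857
= 3.8143


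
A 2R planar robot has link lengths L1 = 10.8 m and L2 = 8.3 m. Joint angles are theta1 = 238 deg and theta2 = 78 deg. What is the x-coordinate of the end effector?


Convert angles to radians: theta1 = 4.1539, theta2 = 1.3614
x = L1*cos(theta1) + L2*cos(theta1+theta2)
x = -5.7231 + 5.9705
x = 0.2474


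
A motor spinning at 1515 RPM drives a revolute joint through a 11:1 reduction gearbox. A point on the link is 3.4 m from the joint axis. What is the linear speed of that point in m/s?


omega_motor = 1515 * 2*pi/60 = 158.6504 rad/s
omega_joint = omega_motor / 11 = 14.4228 rad/s
v = omega_joint * r = 14.4228 * 3.4
= 49.0374 m/s


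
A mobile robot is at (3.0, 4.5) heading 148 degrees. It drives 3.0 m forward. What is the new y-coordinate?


y_new = y0 + d*sin(theta)
= 4.5 + 3.0*sin(148)
= 4.5 + 1.5898
= 6.0898


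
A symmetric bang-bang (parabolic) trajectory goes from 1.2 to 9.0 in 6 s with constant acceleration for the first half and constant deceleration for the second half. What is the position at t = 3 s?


Symmetric rest-to-rest: each phase covers (pf-p0)/2 in time T/2. 0.5*a*(T/2)^2 = (pf-p0)/2 => a = 4*(pf-p0)/T^2
a = 4*(9.0-1.2)/6^2 = 0.8667
t = 3 is in the acceleration phase (t <= T/2).
p = p0 + 0.5*a*t^2 = 1.2 + 0.5*0.8667*3^2
= 5.1


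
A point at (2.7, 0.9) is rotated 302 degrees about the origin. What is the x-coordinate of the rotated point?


x' = x*cos(theta) - y*sin(theta)
cos(302 deg) = 0.5299, sin(302 deg) = -0.848
x' = 2.7 * 0.5299 - 0.9 * -0.848
= 1.4308 - -0.7632
= 2.194


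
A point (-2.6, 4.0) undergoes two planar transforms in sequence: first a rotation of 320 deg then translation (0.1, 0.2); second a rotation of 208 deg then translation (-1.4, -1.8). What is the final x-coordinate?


After transform 1:
x1 = cos(320)*-2.6 - sin(320)*4.0 + 0.1 = 0.6794
y1 = sin(320)*-2.6 + cos(320)*4.0 + 0.2 = 4.9354
After transform 2:
x2 = cos(208)*0.6794 - sin(208)*4.9354 + -1.4
= 0.3171


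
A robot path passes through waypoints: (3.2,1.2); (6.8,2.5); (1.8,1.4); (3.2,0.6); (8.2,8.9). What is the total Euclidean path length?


Segment lengths:
  seg1 = sqrt((3.6)^2 + (1.3)^2) = 3.8275
  seg2 = sqrt((-5.0)^2 + (-1.1)^2) = 5.1196
  seg3 = sqrt((1.4)^2 + (-0.8)^2) = 1.6125
  seg4 = sqrt((5.0)^2 + (8.3)^2) = 9.6897
Total = 20.2492


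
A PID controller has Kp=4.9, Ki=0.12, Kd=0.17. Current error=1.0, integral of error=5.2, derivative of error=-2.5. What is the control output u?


u = Kp*e + Ki*int(e) + Kd*de/dt
= 4.9*1.0 + 0.12*5.2 + 0.17*(-2.5)
= 4.9 + 0.624 + -0.425
= 5.099


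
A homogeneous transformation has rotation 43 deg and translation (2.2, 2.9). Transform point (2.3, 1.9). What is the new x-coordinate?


x' = cos(theta)*px - sin(theta)*py + tx
= 0.7314*2.3 - 0.682*1.9 + 2.2
= 2.5863


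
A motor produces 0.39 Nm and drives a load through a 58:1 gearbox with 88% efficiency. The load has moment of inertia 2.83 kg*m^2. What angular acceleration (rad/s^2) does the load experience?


tau_out = tau_motor * N * eta
= 0.39 * 58 * 0.88 = 19.9056 Nm
alpha = tau_out / I = 19.9056 / 2.83
= 7.0338 rad/s^2


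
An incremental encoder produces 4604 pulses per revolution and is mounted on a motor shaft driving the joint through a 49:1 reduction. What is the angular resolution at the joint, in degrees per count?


counts per rev = 4604
effective counts at joint = 4604 * 49 = 225596
resolution = 360 / 225596
= 0.0016 deg/count


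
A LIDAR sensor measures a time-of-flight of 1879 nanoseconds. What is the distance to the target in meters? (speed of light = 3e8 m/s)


tof = 1879 ns = 1.879e-06 s
dist = c * tof / 2
= 3e8 * 1.879e-06 / 2
= 281.85 m


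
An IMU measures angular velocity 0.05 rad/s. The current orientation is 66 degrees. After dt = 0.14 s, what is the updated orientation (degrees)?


delta_theta = w * dt = 0.05 * 0.14 = 0.007 rad
= 0.4011 deg
theta_new = 66 + 0.4011 = 66.4011 deg


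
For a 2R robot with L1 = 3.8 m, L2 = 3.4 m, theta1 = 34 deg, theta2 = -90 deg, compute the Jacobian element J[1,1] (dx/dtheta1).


J[1,1] = -L1*sin(t1) - L2*sin(t1+t2)
= -3.8*sin(34) - 3.4*sin(-56)
= 0.6938


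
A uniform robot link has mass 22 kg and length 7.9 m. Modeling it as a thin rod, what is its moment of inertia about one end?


I = (1/3) * m * L^2
= (1/3) * 22 * 7.9^2
= 0.333333 * 22 * 62.41
= 457.6733 kg*m^2


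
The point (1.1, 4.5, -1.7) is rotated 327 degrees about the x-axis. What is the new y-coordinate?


Rotation about x-axis: y' = y*cos(theta) - z*sin(theta)
= 4.5 * 0.8387 - -1.7 * -0.5446
= 2.8481


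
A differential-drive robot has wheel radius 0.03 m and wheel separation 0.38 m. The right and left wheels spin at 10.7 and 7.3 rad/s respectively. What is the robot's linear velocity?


vR = r*wR = 0.03*10.7 = 0.321 m/s
vL = r*wL = 0.03*7.3 = 0.219 m/s
v = (vR+vL)/2 = 0.27 m/s
omega = (vR-vL)/L = 0.2684 rad/s
linear velocity = 0.27 m/s


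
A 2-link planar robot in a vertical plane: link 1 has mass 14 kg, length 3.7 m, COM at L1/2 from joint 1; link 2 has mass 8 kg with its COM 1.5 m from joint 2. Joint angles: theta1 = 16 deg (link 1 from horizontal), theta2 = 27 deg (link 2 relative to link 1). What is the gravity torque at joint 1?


Horizontal distance from joint 1 to link-1 COM:
  x_c1 = (L1/2)*cos(t1) = 1.85 * 0.9613 = 1.7783 m
Horizontal distance from joint 1 to link-2 COM:
  x_c2 = L1*cos(t1) + Lc2*cos(t1+t2)
       = 3.7*0.9613 + 1.5*0.7314 = 4.6537 m
tau1 = m1*g*x_c1 + m2*g*x_c2
     = 14*9.81*1.7783 + 8*9.81*4.6537
     = 244.2364 + 365.2223
     = 609.4587 Nm


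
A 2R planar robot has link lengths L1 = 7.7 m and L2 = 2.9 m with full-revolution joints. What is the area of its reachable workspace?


r_max = L1 + L2 = 10.6 m
r_min = |L1 - L2| = 4.8 m
Area = pi*(r_max^2 - r_min^2)
= pi*(112.36 - 23.04)
= pi * 89.32
= 280.6071 m^2


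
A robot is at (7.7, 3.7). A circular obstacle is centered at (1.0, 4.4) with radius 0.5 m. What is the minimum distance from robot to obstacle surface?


center_dist = sqrt((7.7-1.0)^2 + (3.7-4.4)^2)
= sqrt(44.89 + 0.49)
= 6.7365
min_dist = center_dist - radius = 6.7365 - 0.5 = 6.2365 m


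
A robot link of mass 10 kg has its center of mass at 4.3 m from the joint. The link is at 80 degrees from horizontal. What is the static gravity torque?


tau = m*g*L*cos(angle)
= 10 * 9.81 * 4.3 * cos(80 deg)
= 10 * 9.81 * 4.3 * 0.1736
= 73.25 Nm


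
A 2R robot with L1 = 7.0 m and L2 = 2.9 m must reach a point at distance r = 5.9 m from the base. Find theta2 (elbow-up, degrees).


cos(theta2) = (r^2 - L1^2 - L2^2) / (2*L1*L2)
cos(theta2) = (34.81 - 49.0 - 8.41) / 40.6
cos(theta2) = -0.55665
theta2 = 123.8245 degrees


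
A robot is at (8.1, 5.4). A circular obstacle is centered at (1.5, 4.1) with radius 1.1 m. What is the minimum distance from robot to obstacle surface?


center_dist = sqrt((8.1-1.5)^2 + (5.4-4.1)^2)
= sqrt(43.56 + 1.69)
= 6.7268
min_dist = center_dist - radius = 6.7268 - 1.1 = 5.6268 m


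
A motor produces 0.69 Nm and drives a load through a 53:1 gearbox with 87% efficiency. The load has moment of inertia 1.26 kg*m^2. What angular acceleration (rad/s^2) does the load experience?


tau_out = tau_motor * N * eta
= 0.69 * 53 * 0.87 = 31.8159 Nm
alpha = tau_out / I = 31.8159 / 1.26
= 25.2507 rad/s^2


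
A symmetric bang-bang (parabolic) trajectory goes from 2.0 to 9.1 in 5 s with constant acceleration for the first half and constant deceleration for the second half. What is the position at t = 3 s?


Symmetric rest-to-rest: each phase covers (pf-p0)/2 in time T/2. 0.5*a*(T/2)^2 = (pf-p0)/2 => a = 4*(pf-p0)/T^2
a = 4*(9.1-2.0)/5^2 = 1.136
t = 3 is in the deceleration phase (t > T/2).
p = pf - 0.5*a*(T-t)^2 = 9.1 - 0.5*1.136*2^2
= 6.828


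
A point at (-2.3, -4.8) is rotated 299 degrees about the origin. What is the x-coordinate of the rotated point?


x' = x*cos(theta) - y*sin(theta)
cos(299 deg) = 0.4848, sin(299 deg) = -0.8746
x' = -2.3 * 0.4848 - -4.8 * -0.8746
= -1.1151 - 4.1982
= -5.3132


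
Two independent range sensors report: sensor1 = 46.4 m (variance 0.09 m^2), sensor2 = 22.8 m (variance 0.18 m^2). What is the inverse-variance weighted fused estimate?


w1 = (1/var1) / (1/var1 + 1/var2)
   = 11.1111 / (11.1111 + 5.5556) = 0.6667
w2 = 1 - w1 = 0.3333
fused = w1*s1 + w2*s2 = 30.9333 + 7.6
= 38.5333 m


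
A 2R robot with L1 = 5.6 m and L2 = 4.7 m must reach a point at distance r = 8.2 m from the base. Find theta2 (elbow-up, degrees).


cos(theta2) = (r^2 - L1^2 - L2^2) / (2*L1*L2)
cos(theta2) = (67.24 - 31.36 - 22.09) / 52.64
cos(theta2) = 0.261968
theta2 = 74.8131 degrees


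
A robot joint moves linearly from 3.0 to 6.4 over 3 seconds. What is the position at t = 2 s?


s = t/T = 2/3 = 0.6667
p(t) = p0 + (pf-p0)*s
= 3.0 + (6.4 - 3.0) * 0.6667
= 5.2667


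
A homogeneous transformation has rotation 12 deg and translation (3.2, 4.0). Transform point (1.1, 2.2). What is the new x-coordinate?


x' = cos(theta)*px - sin(theta)*py + tx
= 0.9781*1.1 - 0.2079*2.2 + 3.2
= 3.8186


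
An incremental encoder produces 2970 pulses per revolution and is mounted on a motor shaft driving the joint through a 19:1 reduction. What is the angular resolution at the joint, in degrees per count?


counts per rev = 2970
effective counts at joint = 2970 * 19 = 56430
resolution = 360 / 56430
= 0.0064 deg/count


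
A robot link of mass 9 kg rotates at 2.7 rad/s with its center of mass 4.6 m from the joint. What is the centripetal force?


F = m * omega^2 * r
= 9 * 2.7^2 * 4.6
= 9 * 7.29 * 4.6
= 301.806 N


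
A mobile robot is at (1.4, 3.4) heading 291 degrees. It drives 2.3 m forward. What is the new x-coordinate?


x_new = x0 + d*cos(theta)
= 1.4 + 2.3*cos(291)
= 1.4 + 0.8242
= 2.2242


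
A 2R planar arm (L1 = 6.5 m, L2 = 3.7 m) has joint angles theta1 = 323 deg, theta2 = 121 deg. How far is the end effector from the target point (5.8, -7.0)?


End effector via forward kinematics:
x = L1*cos(t1) + L2*cos(t1+t2) = 5.5779
y = L1*sin(t1) + L2*sin(t1+t2) = -0.2321
Distance to target:
d = sqrt((5.8 - 5.5779)^2 + (-7.0 - -0.2321)^2)
= sqrt(0.0493 + 45.8049)
= 6.7716 m


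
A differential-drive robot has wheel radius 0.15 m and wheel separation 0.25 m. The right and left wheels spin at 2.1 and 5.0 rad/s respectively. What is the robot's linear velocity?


vR = r*wR = 0.15*2.1 = 0.315 m/s
vL = r*wL = 0.15*5.0 = 0.75 m/s
v = (vR+vL)/2 = 0.5325 m/s
omega = (vR-vL)/L = -1.74 rad/s
linear velocity = 0.5325 m/s


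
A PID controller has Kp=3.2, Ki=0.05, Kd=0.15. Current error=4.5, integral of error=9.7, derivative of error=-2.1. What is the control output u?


u = Kp*e + Ki*int(e) + Kd*de/dt
= 3.2*4.5 + 0.05*9.7 + 0.15*(-2.1)
= 14.4 + 0.485 + -0.315
= 14.57


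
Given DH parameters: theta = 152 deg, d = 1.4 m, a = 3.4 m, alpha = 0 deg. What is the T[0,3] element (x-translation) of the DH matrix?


T[0,3] = a * cos(theta)
= 3.4 * cos(152 deg)
= 3.4 * -0.8829
= -3.002


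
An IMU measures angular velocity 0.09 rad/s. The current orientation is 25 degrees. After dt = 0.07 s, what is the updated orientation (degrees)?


delta_theta = w * dt = 0.09 * 0.07 = 0.0063 rad
= 0.361 deg
theta_new = 25 + 0.361 = 25.361 deg


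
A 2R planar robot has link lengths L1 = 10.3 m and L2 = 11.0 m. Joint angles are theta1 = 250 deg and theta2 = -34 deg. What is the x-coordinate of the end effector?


Convert angles to radians: theta1 = 4.3633, theta2 = -0.5934
x = L1*cos(theta1) + L2*cos(theta1+theta2)
x = -3.5228 + -8.8992
x = -12.422


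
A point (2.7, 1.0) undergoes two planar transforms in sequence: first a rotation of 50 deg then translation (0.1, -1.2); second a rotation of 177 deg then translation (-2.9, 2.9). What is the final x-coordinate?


After transform 1:
x1 = cos(50)*2.7 - sin(50)*1.0 + 0.1 = 1.0695
y1 = sin(50)*2.7 + cos(50)*1.0 + -1.2 = 1.5111
After transform 2:
x2 = cos(177)*1.0695 - sin(177)*1.5111 + -2.9
= -4.0471


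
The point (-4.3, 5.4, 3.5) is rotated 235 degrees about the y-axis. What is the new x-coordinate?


Rotation about y-axis: x' = x*cos(theta) + z*sin(theta)
= -4.3 * -0.5736 + 3.5 * -0.8192
= -0.4007


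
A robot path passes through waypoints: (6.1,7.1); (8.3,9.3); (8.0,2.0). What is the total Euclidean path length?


Segment lengths:
  seg1 = sqrt((2.2)^2 + (2.2)^2) = 3.1113
  seg2 = sqrt((-0.3)^2 + (-7.3)^2) = 7.3062
Total = 10.4174


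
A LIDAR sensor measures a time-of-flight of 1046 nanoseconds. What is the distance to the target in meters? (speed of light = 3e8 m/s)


tof = 1046 ns = 1.046e-06 s
dist = c * tof / 2
= 3e8 * 1.046e-06 / 2
= 156.9 m


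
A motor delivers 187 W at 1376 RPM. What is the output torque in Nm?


omega = 1376 * 2*pi/60 = 144.0944 rad/s
tau = P / omega = 187 / 144.0944
= 1.2978 Nm


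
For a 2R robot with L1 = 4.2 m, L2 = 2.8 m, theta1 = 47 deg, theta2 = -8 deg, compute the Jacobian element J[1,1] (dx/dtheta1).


J[1,1] = -L1*sin(t1) - L2*sin(t1+t2)
= -4.2*sin(47) - 2.8*sin(39)
= -4.8338


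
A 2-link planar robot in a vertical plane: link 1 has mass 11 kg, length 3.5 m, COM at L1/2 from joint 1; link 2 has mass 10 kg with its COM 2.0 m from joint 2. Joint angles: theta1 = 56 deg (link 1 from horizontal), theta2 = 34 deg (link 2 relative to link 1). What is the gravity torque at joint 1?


Horizontal distance from joint 1 to link-1 COM:
  x_c1 = (L1/2)*cos(t1) = 1.75 * 0.5592 = 0.9786 m
Horizontal distance from joint 1 to link-2 COM:
  x_c2 = L1*cos(t1) + Lc2*cos(t1+t2)
       = 3.5*0.5592 + 2.0*0.0 = 1.9572 m
tau1 = m1*g*x_c1 + m2*g*x_c2
     = 11*9.81*0.9786 + 10*9.81*1.9572
     = 105.5994 + 191.9989
     = 297.5983 Nm


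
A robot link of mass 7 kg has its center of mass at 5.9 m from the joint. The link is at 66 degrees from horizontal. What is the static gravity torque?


tau = m*g*L*cos(angle)
= 7 * 9.81 * 5.9 * cos(66 deg)
= 7 * 9.81 * 5.9 * 0.4067
= 164.7906 Nm


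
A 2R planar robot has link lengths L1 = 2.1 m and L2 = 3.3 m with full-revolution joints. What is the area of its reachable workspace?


r_max = L1 + L2 = 5.4 m
r_min = |L1 - L2| = 1.2 m
Area = pi*(r_max^2 - r_min^2)
= pi*(29.16 - 1.44)
= pi * 27.72
= 87.0849 m^2


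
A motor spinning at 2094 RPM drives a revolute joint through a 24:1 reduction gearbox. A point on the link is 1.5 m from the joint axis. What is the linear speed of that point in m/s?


omega_motor = 2094 * 2*pi/60 = 219.2832 rad/s
omega_joint = omega_motor / 24 = 9.1368 rad/s
v = omega_joint * r = 9.1368 * 1.5
= 13.7052 m/s


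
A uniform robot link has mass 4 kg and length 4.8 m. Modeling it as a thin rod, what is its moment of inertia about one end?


I = (1/3) * m * L^2
= (1/3) * 4 * 4.8^2
= 0.333333 * 4 * 23.04
= 30.72 kg*m^2


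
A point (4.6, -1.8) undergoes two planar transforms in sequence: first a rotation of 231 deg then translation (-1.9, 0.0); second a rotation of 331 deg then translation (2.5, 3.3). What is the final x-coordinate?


After transform 1:
x1 = cos(231)*4.6 - sin(231)*-1.8 + -1.9 = -6.1937
y1 = sin(231)*4.6 + cos(231)*-1.8 + 0.0 = -2.4421
After transform 2:
x2 = cos(331)*-6.1937 - sin(331)*-2.4421 + 2.5
= -4.1011


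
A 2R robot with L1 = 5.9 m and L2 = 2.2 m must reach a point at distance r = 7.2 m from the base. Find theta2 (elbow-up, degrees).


cos(theta2) = (r^2 - L1^2 - L2^2) / (2*L1*L2)
cos(theta2) = (51.84 - 34.81 - 4.84) / 25.96
cos(theta2) = 0.469569
theta2 = 61.9937 degrees


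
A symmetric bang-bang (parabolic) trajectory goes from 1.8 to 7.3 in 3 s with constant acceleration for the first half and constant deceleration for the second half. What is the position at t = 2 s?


Symmetric rest-to-rest: each phase covers (pf-p0)/2 in time T/2. 0.5*a*(T/2)^2 = (pf-p0)/2 => a = 4*(pf-p0)/T^2
a = 4*(7.3-1.8)/3^2 = 2.4444
t = 2 is in the deceleration phase (t > T/2).
p = pf - 0.5*a*(T-t)^2 = 7.3 - 0.5*2.4444*1^2
= 6.0778


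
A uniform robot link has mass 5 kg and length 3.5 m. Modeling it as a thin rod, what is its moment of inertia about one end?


I = (1/3) * m * L^2
= (1/3) * 5 * 3.5^2
= 0.333333 * 5 * 12.25
= 20.4167 kg*m^2


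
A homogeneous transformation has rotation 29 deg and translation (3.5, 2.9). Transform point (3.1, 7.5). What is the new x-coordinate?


x' = cos(theta)*px - sin(theta)*py + tx
= 0.8746*3.1 - 0.4848*7.5 + 3.5
= 2.5752


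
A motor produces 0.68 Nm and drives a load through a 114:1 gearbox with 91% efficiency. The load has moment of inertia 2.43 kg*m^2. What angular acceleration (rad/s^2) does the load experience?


tau_out = tau_motor * N * eta
= 0.68 * 114 * 0.91 = 70.5432 Nm
alpha = tau_out / I = 70.5432 / 2.43
= 29.0301 rad/s^2


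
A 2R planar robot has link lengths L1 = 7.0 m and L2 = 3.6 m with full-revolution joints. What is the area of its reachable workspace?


r_max = L1 + L2 = 10.6 m
r_min = |L1 - L2| = 3.4 m
Area = pi*(r_max^2 - r_min^2)
= pi*(112.36 - 11.56)
= pi * 100.8
= 316.6725 m^2


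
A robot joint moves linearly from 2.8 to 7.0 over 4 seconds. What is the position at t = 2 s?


s = t/T = 2/4 = 0.5
p(t) = p0 + (pf-p0)*s
= 2.8 + (7.0 - 2.8) * 0.5
= 4.9


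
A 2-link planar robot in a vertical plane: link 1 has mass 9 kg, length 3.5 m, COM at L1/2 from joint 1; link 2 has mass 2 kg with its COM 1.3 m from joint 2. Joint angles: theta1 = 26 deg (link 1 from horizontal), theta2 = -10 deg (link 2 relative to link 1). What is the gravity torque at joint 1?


Horizontal distance from joint 1 to link-1 COM:
  x_c1 = (L1/2)*cos(t1) = 1.75 * 0.8988 = 1.5729 m
Horizontal distance from joint 1 to link-2 COM:
  x_c2 = L1*cos(t1) + Lc2*cos(t1+t2)
       = 3.5*0.8988 + 1.3*0.9613 = 4.3954 m
tau1 = m1*g*x_c1 + m2*g*x_c2
     = 9*9.81*1.5729 + 2*9.81*4.3954
     = 138.8704 + 86.2381
     = 225.1085 Nm


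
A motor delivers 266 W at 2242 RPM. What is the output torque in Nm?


omega = 2242 * 2*pi/60 = 234.7817 rad/s
tau = P / omega = 266 / 234.7817
= 1.133 Nm


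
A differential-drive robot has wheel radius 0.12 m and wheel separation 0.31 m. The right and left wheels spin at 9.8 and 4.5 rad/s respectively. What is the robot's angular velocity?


vR = r*wR = 0.12*9.8 = 1.176 m/s
vL = r*wL = 0.12*4.5 = 0.54 m/s
v = (vR+vL)/2 = 0.858 m/s
omega = (vR-vL)/L = 2.0516 rad/s
angular velocity = 2.0516 rad/s


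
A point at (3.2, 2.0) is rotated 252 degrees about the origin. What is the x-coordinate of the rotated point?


x' = x*cos(theta) - y*sin(theta)
cos(252 deg) = -0.309, sin(252 deg) = -0.9511
x' = 3.2 * -0.309 - 2.0 * -0.9511
= -0.9889 - -1.9021
= 0.9133


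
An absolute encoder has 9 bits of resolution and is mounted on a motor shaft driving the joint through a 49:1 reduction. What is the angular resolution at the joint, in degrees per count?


counts = 2^9 = 512
effective counts at joint = 512 * 49 = 25088
resolution = 360 / 25088
= 0.0143 deg/count


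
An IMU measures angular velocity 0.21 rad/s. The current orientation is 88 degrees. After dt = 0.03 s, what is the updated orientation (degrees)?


delta_theta = w * dt = 0.21 * 0.03 = 0.0063 rad
= 0.361 deg
theta_new = 88 + 0.361 = 88.361 deg


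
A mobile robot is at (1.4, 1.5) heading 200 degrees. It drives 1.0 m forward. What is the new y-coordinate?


y_new = y0 + d*sin(theta)
= 1.5 + 1.0*sin(200)
= 1.5 + -0.342
= 1.158


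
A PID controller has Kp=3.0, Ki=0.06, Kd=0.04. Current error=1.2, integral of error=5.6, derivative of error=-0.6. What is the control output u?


u = Kp*e + Ki*int(e) + Kd*de/dt
= 3.0*1.2 + 0.06*5.6 + 0.04*(-0.6)
= 3.6 + 0.336 + -0.024
= 3.912


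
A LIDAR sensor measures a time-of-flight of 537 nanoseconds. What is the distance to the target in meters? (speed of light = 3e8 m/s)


tof = 537 ns = 5.37e-07 s
dist = c * tof / 2
= 3e8 * 5.37e-07 / 2
= 80.55 m


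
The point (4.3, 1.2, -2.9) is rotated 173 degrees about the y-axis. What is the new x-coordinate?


Rotation about y-axis: x' = x*cos(theta) + z*sin(theta)
= 4.3 * -0.9925 + -2.9 * 0.1219
= -4.6214


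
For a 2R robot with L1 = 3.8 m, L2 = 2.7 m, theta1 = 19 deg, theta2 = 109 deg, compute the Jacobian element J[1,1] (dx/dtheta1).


J[1,1] = -L1*sin(t1) - L2*sin(t1+t2)
= -3.8*sin(19) - 2.7*sin(128)
= -3.3648


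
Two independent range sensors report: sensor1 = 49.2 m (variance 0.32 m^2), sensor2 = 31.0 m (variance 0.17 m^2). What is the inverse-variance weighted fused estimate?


w1 = (1/var1) / (1/var1 + 1/var2)
   = 3.125 / (3.125 + 5.8824) = 0.3469
w2 = 1 - w1 = 0.6531
fused = w1*s1 + w2*s2 = 17.0694 + 20.2449
= 37.3143 m


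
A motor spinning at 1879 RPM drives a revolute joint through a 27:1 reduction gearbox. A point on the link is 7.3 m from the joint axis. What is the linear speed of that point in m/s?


omega_motor = 1879 * 2*pi/60 = 196.7684 rad/s
omega_joint = omega_motor / 27 = 7.2877 rad/s
v = omega_joint * r = 7.2877 * 7.3
= 53.2004 m/s


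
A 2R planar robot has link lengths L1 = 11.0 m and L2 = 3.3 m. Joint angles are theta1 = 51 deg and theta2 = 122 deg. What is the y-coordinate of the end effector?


Convert angles to radians: theta1 = 0.8901, theta2 = 2.1293
y = L1*sin(theta1) + L2*sin(theta1+theta2)
y = 8.5486 + 0.4022
y = 8.9508


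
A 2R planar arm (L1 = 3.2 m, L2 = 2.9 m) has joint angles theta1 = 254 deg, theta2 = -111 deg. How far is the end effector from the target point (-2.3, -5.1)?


End effector via forward kinematics:
x = L1*cos(t1) + L2*cos(t1+t2) = -3.1981
y = L1*sin(t1) + L2*sin(t1+t2) = -1.3308
Distance to target:
d = sqrt((-2.3 - -3.1981)^2 + (-5.1 - -1.3308)^2)
= sqrt(0.8066 + 14.2071)
= 3.8747 m


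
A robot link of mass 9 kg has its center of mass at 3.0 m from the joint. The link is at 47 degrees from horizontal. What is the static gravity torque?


tau = m*g*L*cos(angle)
= 9 * 9.81 * 3.0 * cos(47 deg)
= 9 * 9.81 * 3.0 * 0.682
= 180.6409 Nm


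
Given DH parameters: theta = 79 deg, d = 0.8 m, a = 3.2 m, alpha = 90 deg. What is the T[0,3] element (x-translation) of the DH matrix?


T[0,3] = a * cos(theta)
= 3.2 * cos(79 deg)
= 3.2 * 0.1908
= 0.6106


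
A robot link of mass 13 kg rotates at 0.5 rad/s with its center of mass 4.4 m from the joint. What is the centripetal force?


F = m * omega^2 * r
= 13 * 0.5^2 * 4.4
= 13 * 0.25 * 4.4
= 14.3 N


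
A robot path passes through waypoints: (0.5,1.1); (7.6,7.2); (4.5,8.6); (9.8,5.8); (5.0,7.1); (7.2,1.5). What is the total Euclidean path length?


Segment lengths:
  seg1 = sqrt((7.1)^2 + (6.1)^2) = 9.3606
  seg2 = sqrt((-3.1)^2 + (1.4)^2) = 3.4015
  seg3 = sqrt((5.3)^2 + (-2.8)^2) = 5.9942
  seg4 = sqrt((-4.8)^2 + (1.3)^2) = 4.9729
  seg5 = sqrt((2.2)^2 + (-5.6)^2) = 6.0166
Total = 29.7458


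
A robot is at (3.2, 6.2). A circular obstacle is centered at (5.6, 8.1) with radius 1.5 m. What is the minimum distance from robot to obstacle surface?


center_dist = sqrt((3.2-5.6)^2 + (6.2-8.1)^2)
= sqrt(5.76 + 3.61)
= 3.061
min_dist = center_dist - radius = 3.061 - 1.5 = 1.561 m


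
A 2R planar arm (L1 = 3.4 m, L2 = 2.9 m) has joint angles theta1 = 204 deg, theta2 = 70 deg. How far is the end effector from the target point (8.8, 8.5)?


End effector via forward kinematics:
x = L1*cos(t1) + L2*cos(t1+t2) = -2.9038
y = L1*sin(t1) + L2*sin(t1+t2) = -4.2758
Distance to target:
d = sqrt((8.8 - -2.9038)^2 + (8.5 - -4.2758)^2)
= sqrt(136.978 + 163.2221)
= 17.3263 m


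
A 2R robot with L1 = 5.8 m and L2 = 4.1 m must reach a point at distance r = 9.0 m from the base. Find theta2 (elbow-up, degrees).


cos(theta2) = (r^2 - L1^2 - L2^2) / (2*L1*L2)
cos(theta2) = (81.0 - 33.64 - 16.81) / 47.56
cos(theta2) = 0.642347
theta2 = 50.033 degrees


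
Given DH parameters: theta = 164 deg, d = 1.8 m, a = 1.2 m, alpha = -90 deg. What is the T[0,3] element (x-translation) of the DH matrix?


T[0,3] = a * cos(theta)
= 1.2 * cos(164 deg)
= 1.2 * -0.9613
= -1.1535


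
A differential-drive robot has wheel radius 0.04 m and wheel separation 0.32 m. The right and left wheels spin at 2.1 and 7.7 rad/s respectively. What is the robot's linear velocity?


vR = r*wR = 0.04*2.1 = 0.084 m/s
vL = r*wL = 0.04*7.7 = 0.308 m/s
v = (vR+vL)/2 = 0.196 m/s
omega = (vR-vL)/L = -0.7 rad/s
linear velocity = 0.196 m/s


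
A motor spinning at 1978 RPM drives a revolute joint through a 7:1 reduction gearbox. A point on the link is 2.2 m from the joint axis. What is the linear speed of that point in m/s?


omega_motor = 1978 * 2*pi/60 = 207.1357 rad/s
omega_joint = omega_motor / 7 = 29.5908 rad/s
v = omega_joint * r = 29.5908 * 2.2
= 65.0998 m/s


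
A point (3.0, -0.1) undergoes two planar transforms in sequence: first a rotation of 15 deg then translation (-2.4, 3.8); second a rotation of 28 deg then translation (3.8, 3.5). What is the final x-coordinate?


After transform 1:
x1 = cos(15)*3.0 - sin(15)*-0.1 + -2.4 = 0.5237
y1 = sin(15)*3.0 + cos(15)*-0.1 + 3.8 = 4.4799
After transform 2:
x2 = cos(28)*0.5237 - sin(28)*4.4799 + 3.8
= 2.1592


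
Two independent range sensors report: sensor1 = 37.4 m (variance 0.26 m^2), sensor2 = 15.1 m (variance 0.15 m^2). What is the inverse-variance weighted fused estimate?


w1 = (1/var1) / (1/var1 + 1/var2)
   = 3.8462 / (3.8462 + 6.6667) = 0.3659
w2 = 1 - w1 = 0.6341
fused = w1*s1 + w2*s2 = 13.6829 + 9.5756
= 23.2585 m


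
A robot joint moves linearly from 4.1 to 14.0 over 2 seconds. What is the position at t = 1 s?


s = t/T = 1/2 = 0.5
p(t) = p0 + (pf-p0)*s
= 4.1 + (14.0 - 4.1) * 0.5
= 9.05


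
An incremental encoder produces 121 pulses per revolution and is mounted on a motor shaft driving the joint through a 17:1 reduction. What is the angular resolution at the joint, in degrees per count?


counts per rev = 121
effective counts at joint = 121 * 17 = 2057
resolution = 360 / 2057
= 0.175 deg/count


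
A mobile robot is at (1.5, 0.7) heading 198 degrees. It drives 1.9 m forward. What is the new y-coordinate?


y_new = y0 + d*sin(theta)
= 0.7 + 1.9*sin(198)
= 0.7 + -0.5871
= 0.1129


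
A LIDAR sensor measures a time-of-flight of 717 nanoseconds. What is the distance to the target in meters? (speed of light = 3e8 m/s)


tof = 717 ns = 7.17e-07 s
dist = c * tof / 2
= 3e8 * 7.17e-07 / 2
= 107.55 m


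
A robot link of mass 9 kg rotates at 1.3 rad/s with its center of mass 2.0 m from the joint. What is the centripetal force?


F = m * omega^2 * r
= 9 * 1.3^2 * 2.0
= 9 * 1.69 * 2.0
= 30.42 N


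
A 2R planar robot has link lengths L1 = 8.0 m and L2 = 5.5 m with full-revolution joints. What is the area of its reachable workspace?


r_max = L1 + L2 = 13.5 m
r_min = |L1 - L2| = 2.5 m
Area = pi*(r_max^2 - r_min^2)
= pi*(182.25 - 6.25)
= pi * 176.0
= 552.9203 m^2


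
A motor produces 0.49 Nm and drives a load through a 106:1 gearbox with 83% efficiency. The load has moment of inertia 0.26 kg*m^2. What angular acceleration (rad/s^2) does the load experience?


tau_out = tau_motor * N * eta
= 0.49 * 106 * 0.83 = 43.1102 Nm
alpha = tau_out / I = 43.1102 / 0.26
= 165.8085 rad/s^2


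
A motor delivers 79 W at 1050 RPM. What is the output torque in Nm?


omega = 1050 * 2*pi/60 = 109.9557 rad/s
tau = P / omega = 79 / 109.9557
= 0.7185 Nm


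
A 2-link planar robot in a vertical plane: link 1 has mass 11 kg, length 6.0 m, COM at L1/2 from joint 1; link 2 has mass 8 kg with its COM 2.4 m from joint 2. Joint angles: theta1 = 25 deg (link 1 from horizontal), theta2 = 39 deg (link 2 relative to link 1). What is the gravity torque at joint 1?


Horizontal distance from joint 1 to link-1 COM:
  x_c1 = (L1/2)*cos(t1) = 3.0 * 0.9063 = 2.7189 m
Horizontal distance from joint 1 to link-2 COM:
  x_c2 = L1*cos(t1) + Lc2*cos(t1+t2)
       = 6.0*0.9063 + 2.4*0.4384 = 6.4899 m
tau1 = m1*g*x_c1 + m2*g*x_c2
     = 11*9.81*2.7189 + 8*9.81*6.4899
     = 293.399 + 509.3303
     = 802.7293 Nm


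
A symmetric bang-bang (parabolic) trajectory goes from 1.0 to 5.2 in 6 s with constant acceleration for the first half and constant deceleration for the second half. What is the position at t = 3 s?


Symmetric rest-to-rest: each phase covers (pf-p0)/2 in time T/2. 0.5*a*(T/2)^2 = (pf-p0)/2 => a = 4*(pf-p0)/T^2
a = 4*(5.2-1.0)/6^2 = 0.4667
t = 3 is in the acceleration phase (t <= T/2).
p = p0 + 0.5*a*t^2 = 1.0 + 0.5*0.4667*3^2
= 3.1


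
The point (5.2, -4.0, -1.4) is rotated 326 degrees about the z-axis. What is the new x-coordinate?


Rotation about z-axis: x' = x*cos(theta) - y*sin(theta)
= 5.2 * 0.829 - -4.0 * -0.5592
= 2.0742


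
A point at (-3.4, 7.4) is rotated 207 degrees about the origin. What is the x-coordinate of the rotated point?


x' = x*cos(theta) - y*sin(theta)
cos(207 deg) = -0.891, sin(207 deg) = -0.454
x' = -3.4 * -0.891 - 7.4 * -0.454
= 3.0294 - -3.3595
= 6.389


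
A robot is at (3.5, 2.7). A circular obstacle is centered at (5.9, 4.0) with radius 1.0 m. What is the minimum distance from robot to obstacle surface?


center_dist = sqrt((3.5-5.9)^2 + (2.7-4.0)^2)
= sqrt(5.76 + 1.69)
= 2.7295
min_dist = center_dist - radius = 2.7295 - 1.0 = 1.7295 m


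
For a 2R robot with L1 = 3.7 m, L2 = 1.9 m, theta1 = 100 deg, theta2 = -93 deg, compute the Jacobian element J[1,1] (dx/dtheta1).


J[1,1] = -L1*sin(t1) - L2*sin(t1+t2)
= -3.7*sin(100) - 1.9*sin(7)
= -3.8753


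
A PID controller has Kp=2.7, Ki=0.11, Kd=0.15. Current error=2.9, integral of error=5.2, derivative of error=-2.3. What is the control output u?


u = Kp*e + Ki*int(e) + Kd*de/dt
= 2.7*2.9 + 0.11*5.2 + 0.15*(-2.3)
= 7.83 + 0.572 + -0.345
= 8.057


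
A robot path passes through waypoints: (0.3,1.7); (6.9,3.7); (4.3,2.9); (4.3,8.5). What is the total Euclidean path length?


Segment lengths:
  seg1 = sqrt((6.6)^2 + (2.0)^2) = 6.8964
  seg2 = sqrt((-2.6)^2 + (-0.8)^2) = 2.7203
  seg3 = sqrt((0.0)^2 + (5.6)^2) = 5.6
Total = 15.2167


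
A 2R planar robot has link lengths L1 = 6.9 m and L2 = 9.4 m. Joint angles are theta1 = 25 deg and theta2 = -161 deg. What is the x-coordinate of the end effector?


Convert angles to radians: theta1 = 0.4363, theta2 = -2.81
x = L1*cos(theta1) + L2*cos(theta1+theta2)
x = 6.2535 + -6.7618
x = -0.5083


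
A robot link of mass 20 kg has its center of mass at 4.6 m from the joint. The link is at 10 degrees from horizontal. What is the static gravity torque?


tau = m*g*L*cos(angle)
= 20 * 9.81 * 4.6 * cos(10 deg)
= 20 * 9.81 * 4.6 * 0.9848
= 888.8087 Nm


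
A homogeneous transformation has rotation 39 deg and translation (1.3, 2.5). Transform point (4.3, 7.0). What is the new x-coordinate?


x' = cos(theta)*px - sin(theta)*py + tx
= 0.7771*4.3 - 0.6293*7.0 + 1.3
= 0.2365


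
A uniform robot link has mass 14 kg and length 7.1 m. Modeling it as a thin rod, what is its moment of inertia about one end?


I = (1/3) * m * L^2
= (1/3) * 14 * 7.1^2
= 0.333333 * 14 * 50.41
= 235.2467 kg*m^2


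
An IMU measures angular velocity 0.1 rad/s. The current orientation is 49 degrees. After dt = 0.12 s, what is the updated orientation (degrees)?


delta_theta = w * dt = 0.1 * 0.12 = 0.012 rad
= 0.6875 deg
theta_new = 49 + 0.6875 = 49.6875 deg


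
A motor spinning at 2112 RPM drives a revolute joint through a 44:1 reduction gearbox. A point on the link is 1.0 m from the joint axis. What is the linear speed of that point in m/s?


omega_motor = 2112 * 2*pi/60 = 221.1681 rad/s
omega_joint = omega_motor / 44 = 5.0265 rad/s
v = omega_joint * r = 5.0265 * 1.0
= 5.0265 m/s


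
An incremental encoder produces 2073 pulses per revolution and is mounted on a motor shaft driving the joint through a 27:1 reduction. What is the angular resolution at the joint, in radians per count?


counts per rev = 2073
effective counts at joint = 2073 * 27 = 55971
resolution = 2*pi / 55971
= 1.1226e-04 rad/count


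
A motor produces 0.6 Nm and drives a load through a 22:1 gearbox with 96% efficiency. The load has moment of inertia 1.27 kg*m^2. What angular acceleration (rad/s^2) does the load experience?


tau_out = tau_motor * N * eta
= 0.6 * 22 * 0.96 = 12.672 Nm
alpha = tau_out / I = 12.672 / 1.27
= 9.978 rad/s^2


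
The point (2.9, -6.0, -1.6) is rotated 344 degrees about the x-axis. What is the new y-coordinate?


Rotation about x-axis: y' = y*cos(theta) - z*sin(theta)
= -6.0 * 0.9613 - -1.6 * -0.2756
= -6.2086


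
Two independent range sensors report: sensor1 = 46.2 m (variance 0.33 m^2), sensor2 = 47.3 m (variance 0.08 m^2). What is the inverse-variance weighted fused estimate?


w1 = (1/var1) / (1/var1 + 1/var2)
   = 3.0303 / (3.0303 + 12.5) = 0.1951
w2 = 1 - w1 = 0.8049
fused = w1*s1 + w2*s2 = 9.0146 + 38.0707
= 47.0854 m
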